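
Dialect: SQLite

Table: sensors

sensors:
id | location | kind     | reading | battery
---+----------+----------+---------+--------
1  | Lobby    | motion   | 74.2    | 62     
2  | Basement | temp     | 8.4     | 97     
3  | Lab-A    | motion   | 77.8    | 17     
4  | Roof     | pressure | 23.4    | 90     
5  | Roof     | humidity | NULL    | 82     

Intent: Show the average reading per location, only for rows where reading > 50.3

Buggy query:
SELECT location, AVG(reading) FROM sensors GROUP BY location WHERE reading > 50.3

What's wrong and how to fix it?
Bug: WHERE cannot follow GROUP BY

Fix: Move the WHERE clause before GROUP BY

Corrected query:
SELECT location, AVG(reading) FROM sensors WHERE reading > 50.3 GROUP BY location

Result:
location | AVG(reading)
---------+-------------
Lab-A    | 77.8        
Lobby    | 74.2        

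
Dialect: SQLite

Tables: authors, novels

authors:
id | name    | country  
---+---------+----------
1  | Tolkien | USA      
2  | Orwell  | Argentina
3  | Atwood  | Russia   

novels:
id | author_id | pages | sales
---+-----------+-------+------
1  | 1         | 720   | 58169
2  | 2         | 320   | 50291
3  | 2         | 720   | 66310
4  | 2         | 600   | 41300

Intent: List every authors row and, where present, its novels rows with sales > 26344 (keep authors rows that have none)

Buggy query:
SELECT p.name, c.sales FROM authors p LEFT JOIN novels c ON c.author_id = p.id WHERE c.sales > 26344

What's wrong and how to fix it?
Bug: Filtering c.sales in WHERE discards the NULL rows produced by LEFT JOIN, turning it into an inner join

Fix: Move the right-table condition into the ON clause so unmatched parents are kept

Corrected query:
SELECT p.name, c.sales FROM authors p LEFT JOIN novels c ON c.author_id = p.id AND c.sales > 26344

Result:
name    | sales
--------+------
Tolkien | 58169
Orwell  | 41300
Orwell  | 50291
Orwell  | 66310
Atwood  | NULL 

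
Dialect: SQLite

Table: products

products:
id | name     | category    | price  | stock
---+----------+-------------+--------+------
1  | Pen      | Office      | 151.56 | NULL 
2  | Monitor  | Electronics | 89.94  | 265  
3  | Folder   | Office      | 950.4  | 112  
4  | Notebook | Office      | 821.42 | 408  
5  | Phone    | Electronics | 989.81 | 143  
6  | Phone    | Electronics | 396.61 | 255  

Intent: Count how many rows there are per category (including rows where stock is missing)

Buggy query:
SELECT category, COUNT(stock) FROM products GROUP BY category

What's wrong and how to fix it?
Bug: COUNT(stock) skips NULLs, so groups with missing stock are undercounted

Fix: Use COUNT(*) to count all rows regardless of NULL

Corrected query:
SELECT category, COUNT(*) FROM products GROUP BY category

Result:
category    | COUNT(*)
------------+---------
Electronics | 3       
Office      | 3       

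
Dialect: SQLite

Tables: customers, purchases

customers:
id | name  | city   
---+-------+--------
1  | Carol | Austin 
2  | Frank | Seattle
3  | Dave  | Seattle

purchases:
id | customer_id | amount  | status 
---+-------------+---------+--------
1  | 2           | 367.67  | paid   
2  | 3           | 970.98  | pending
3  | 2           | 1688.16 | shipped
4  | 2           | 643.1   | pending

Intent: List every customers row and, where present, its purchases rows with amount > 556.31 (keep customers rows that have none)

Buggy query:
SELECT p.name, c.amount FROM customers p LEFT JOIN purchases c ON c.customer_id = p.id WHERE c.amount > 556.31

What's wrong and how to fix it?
Bug: A WHERE condition on the right-hand table after LEFT JOIN drops unmatched parents

Fix: Move the right-table condition into the ON clause so unmatched parents are kept

Corrected query:
SELECT p.name, c.amount FROM customers p LEFT JOIN purchases c ON c.customer_id = p.id AND c.amount > 556.31

Result:
name  | amount 
------+--------
Carol | NULL   
Frank | 643.1  
Frank | 1688.16
Dave  | 970.98 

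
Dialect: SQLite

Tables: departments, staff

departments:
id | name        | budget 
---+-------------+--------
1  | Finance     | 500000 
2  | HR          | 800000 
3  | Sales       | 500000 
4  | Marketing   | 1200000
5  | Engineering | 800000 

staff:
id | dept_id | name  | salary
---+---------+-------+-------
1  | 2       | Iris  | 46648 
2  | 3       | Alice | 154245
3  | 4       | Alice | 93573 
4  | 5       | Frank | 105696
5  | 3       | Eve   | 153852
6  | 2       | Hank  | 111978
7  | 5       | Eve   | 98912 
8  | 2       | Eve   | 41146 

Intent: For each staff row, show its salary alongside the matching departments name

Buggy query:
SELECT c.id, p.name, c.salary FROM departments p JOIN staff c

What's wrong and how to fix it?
Bug: JOIN with no ON clause produces a cartesian product; every staff row pairs with every departments row

Fix: Specify the join condition linking the foreign key to the parent id

Corrected query:
SELECT c.id, p.name, c.salary FROM departments p JOIN staff c ON c.dept_id = p.id

Result:
id | name        | salary
---+-------------+-------
1  | HR          | 46648 
2  | Sales       | 154245
3  | Marketing   | 93573 
4  | Engineering | 105696
5  | Sales       | 153852
6  | HR          | 111978
7  | Engineering | 98912 
8  | HR          | 41146 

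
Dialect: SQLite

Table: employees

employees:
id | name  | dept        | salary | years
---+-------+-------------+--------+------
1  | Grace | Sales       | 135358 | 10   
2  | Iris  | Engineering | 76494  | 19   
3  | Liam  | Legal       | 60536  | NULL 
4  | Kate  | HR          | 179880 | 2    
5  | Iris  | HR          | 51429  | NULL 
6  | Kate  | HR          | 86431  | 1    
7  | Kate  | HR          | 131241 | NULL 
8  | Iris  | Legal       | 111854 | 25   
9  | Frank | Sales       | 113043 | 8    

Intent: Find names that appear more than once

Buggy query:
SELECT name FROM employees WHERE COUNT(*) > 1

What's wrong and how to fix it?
Bug: WHERE can't reference COUNT(*); aggregates are computed after WHERE

Fix: GROUP BY name, then filter groups with HAVING COUNT(*) > 1

Corrected query:
SELECT name FROM employees GROUP BY name HAVING COUNT(*) > 1

Result:
name
----
Iris
Kate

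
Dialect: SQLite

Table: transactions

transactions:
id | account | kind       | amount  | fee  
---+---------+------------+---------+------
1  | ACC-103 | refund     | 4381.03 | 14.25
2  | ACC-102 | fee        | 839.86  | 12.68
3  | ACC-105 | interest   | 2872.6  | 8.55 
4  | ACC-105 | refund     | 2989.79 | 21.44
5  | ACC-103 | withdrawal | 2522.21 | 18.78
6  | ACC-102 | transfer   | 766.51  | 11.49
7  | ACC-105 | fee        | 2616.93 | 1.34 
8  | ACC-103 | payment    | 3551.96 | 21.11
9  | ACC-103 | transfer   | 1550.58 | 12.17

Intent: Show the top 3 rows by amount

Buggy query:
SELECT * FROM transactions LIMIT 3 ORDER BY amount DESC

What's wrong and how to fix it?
Bug: LIMIT must come after ORDER BY

Fix: Sort with ORDER BY, then apply LIMIT

Corrected query:
SELECT * FROM transactions ORDER BY amount DESC LIMIT 3

Result:
id | account | kind    | amount  | fee  
---+---------+---------+---------+------
1  | ACC-103 | refund  | 4381.03 | 14.25
8  | ACC-103 | payment | 3551.96 | 21.11
4  | ACC-105 | refund  | 2989.79 | 21.44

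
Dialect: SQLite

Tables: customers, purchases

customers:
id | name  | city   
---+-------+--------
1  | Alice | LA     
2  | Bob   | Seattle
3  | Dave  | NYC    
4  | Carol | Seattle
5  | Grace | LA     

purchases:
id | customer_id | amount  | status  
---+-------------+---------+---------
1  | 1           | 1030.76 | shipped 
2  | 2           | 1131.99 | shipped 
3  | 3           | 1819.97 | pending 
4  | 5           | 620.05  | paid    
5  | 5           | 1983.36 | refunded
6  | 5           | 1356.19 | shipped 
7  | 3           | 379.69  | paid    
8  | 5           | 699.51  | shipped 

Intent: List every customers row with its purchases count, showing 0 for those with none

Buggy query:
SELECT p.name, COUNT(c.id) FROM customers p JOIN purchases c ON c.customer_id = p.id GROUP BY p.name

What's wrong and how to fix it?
Bug: An inner join excludes parents with zero children

Fix: Switch to LEFT JOIN to retain unmatched parent rows

Corrected query:
SELECT p.name, COUNT(c.id) FROM customers p LEFT JOIN purchases c ON c.customer_id = p.id GROUP BY p.name

Result:
name  | COUNT(c.id)
------+------------
Alice | 1          
Bob   | 1          
Carol | 0          
Dave  | 2          
Grace | 4          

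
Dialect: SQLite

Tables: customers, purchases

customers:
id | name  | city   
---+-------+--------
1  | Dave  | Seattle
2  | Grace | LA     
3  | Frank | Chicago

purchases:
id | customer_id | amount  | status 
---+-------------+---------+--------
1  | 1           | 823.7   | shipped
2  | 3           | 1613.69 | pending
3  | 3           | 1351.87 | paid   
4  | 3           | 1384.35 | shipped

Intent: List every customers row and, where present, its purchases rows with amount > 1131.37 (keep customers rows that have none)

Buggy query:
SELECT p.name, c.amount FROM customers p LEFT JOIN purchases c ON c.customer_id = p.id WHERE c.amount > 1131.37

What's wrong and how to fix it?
Bug: Filtering c.amount in WHERE discards the NULL rows produced by LEFT JOIN, turning it into an inner join

Fix: Put 'c.amount > 1131.37' in the JOIN's ON clause instead of WHERE

Corrected query:
SELECT p.name, c.amount FROM customers p LEFT JOIN purchases c ON c.customer_id = p.id AND c.amount > 1131.37

Result:
name  | amount 
------+--------
Dave  | NULL   
Grace | NULL   
Frank | 1351.87
Frank | 1384.35
Frank | 1613.69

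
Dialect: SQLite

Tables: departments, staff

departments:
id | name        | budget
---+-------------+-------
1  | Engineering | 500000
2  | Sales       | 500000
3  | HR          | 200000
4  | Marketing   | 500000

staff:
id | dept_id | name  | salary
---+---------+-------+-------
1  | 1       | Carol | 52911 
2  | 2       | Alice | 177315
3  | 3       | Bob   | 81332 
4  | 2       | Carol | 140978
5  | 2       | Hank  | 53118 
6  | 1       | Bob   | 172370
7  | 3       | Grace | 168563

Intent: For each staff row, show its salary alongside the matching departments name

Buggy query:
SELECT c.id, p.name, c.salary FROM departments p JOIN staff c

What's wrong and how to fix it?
Bug: JOIN with no ON clause produces a cartesian product; every staff row pairs with every departments row

Fix: Add ON c.dept_id = p.id to the JOIN

Corrected query:
SELECT c.id, p.name, c.salary FROM departments p JOIN staff c ON c.dept_id = p.id

Result:
id | name        | salary
---+-------------+-------
1  | Engineering | 52911 
2  | Sales       | 177315
3  | HR          | 81332 
4  | Sales       | 140978
5  | Sales       | 53118 
6  | Engineering | 172370
7  | HR          | 168563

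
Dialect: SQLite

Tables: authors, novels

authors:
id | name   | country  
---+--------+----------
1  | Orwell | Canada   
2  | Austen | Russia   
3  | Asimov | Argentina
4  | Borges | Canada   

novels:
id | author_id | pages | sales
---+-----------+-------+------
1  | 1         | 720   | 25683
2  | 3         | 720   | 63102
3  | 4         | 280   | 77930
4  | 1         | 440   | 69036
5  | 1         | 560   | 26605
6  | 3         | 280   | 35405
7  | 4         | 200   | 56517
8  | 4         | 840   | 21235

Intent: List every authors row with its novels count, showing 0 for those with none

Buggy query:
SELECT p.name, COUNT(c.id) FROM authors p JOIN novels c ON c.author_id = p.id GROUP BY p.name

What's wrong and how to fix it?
Bug: An inner join excludes parents with zero children

Fix: Switch to LEFT JOIN to retain unmatched parent rows

Corrected query:
SELECT p.name, COUNT(c.id) FROM authors p LEFT JOIN novels c ON c.author_id = p.id GROUP BY p.name

Result:
name   | COUNT(c.id)
-------+------------
Asimov | 2          
Austen | 0          
Borges | 3          
Orwell | 3          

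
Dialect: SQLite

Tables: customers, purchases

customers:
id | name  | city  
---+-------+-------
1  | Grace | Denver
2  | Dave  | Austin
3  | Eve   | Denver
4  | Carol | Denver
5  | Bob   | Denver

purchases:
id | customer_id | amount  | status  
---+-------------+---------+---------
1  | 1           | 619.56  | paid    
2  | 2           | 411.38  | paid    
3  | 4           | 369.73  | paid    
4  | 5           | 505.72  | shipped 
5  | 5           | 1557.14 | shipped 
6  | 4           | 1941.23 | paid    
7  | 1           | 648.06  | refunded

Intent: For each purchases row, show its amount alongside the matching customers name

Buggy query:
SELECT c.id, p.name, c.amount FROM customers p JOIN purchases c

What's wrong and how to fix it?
Bug: Missing join condition: each purchases row is matched to all customers rows instead of just its own

Fix: Add ON c.customer_id = p.id to the JOIN

Corrected query:
SELECT c.id, p.name, c.amount FROM customers p JOIN purchases c ON c.customer_id = p.id

Result:
id | name  | amount 
---+-------+--------
1  | Grace | 619.56 
2  | Dave  | 411.38 
3  | Carol | 369.73 
4  | Bob   | 505.72 
5  | Bob   | 1557.14
6  | Carol | 1941.23
7  | Grace | 648.06 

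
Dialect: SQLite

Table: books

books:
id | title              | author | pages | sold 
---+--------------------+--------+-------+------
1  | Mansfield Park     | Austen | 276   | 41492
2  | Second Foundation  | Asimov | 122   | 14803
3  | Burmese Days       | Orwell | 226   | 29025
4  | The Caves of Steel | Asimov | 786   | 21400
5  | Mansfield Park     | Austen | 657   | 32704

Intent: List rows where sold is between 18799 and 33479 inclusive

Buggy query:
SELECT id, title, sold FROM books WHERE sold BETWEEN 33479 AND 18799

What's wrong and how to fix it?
Bug: The bounds are reversed; BETWEEN a AND b requires a <= b to match anything

Fix: Write BETWEEN 18799 AND 33479

Corrected query:
SELECT id, title, sold FROM books WHERE sold BETWEEN 18799 AND 33479

Result:
id | title              | sold 
---+--------------------+------
3  | Burmese Days       | 29025
4  | The Caves of Steel | 21400
5  | Mansfield Park     | 32704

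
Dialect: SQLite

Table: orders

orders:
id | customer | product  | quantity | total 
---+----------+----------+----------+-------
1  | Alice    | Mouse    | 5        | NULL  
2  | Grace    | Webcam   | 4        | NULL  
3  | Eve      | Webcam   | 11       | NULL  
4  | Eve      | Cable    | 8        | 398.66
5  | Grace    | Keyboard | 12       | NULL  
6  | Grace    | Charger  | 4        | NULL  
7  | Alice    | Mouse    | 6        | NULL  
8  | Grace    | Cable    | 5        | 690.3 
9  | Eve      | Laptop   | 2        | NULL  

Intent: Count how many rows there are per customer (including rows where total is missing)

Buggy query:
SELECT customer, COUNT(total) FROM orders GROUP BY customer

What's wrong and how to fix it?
Bug: COUNT(total) skips NULLs, so groups with missing total are undercounted

Fix: Use COUNT(*) to count all rows regardless of NULL

Corrected query:
SELECT customer, COUNT(*) FROM orders GROUP BY customer

Result:
customer | COUNT(*)
---------+---------
Alice    | 2       
Eve      | 3       
Grace    | 4       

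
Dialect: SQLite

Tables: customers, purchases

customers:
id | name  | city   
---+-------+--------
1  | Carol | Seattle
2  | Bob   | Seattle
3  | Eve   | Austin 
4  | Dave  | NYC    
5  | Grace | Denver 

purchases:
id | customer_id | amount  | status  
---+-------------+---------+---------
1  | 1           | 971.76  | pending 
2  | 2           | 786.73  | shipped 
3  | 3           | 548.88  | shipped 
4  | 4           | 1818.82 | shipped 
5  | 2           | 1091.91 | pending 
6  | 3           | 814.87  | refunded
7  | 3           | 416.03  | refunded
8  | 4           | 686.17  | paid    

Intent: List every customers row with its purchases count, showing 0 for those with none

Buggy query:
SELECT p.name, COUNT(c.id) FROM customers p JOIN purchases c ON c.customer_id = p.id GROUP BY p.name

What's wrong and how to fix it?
Bug: An inner join excludes parents with zero children

Fix: Use LEFT JOIN so parents without children still appear (COUNT(c.id) gives 0)

Corrected query:
SELECT p.name, COUNT(c.id) FROM customers p LEFT JOIN purchases c ON c.customer_id = p.id GROUP BY p.name

Result:
name  | COUNT(c.id)
------+------------
Bob   | 2          
Carol | 1          
Dave  | 2          
Eve   | 3          
Grace | 0          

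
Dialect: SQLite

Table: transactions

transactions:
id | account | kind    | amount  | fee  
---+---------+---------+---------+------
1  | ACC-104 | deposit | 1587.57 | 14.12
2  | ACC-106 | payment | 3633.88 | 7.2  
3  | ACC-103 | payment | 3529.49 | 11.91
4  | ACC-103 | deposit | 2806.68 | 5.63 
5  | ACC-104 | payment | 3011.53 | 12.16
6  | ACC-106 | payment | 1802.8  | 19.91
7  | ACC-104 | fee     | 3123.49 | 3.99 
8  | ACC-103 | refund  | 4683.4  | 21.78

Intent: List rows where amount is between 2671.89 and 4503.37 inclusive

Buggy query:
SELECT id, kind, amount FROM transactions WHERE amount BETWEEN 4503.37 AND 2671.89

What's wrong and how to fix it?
Bug: BETWEEN expects the lower bound first; with 4503.37 AND 2671.89 the range is empty

Fix: Write BETWEEN 2671.89 AND 4503.37

Corrected query:
SELECT id, kind, amount FROM transactions WHERE amount BETWEEN 2671.89 AND 4503.37

Result:
id | kind    | amount 
---+---------+--------
2  | payment | 3633.88
3  | payment | 3529.49
4  | deposit | 2806.68
5  | payment | 3011.53
7  | fee     | 3123.49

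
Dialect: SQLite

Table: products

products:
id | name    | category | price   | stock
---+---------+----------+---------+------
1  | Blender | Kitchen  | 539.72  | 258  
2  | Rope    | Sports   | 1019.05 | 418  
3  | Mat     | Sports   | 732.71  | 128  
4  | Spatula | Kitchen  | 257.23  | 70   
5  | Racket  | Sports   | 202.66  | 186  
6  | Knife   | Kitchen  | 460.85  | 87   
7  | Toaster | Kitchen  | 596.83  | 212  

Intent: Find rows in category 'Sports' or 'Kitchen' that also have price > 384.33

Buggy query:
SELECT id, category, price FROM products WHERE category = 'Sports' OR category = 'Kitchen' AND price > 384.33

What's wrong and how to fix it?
Bug: AND binds tighter than OR, so this parses as category = 'Sports' OR (category = 'Kitchen' AND price > 384.33)

Fix: Add parentheses around the OR so the AND applies to both alternatives

Corrected query:
SELECT id, category, price FROM products WHERE (category = 'Sports' OR category = 'Kitchen') AND price > 384.33

Result:
id | category | price  
---+----------+--------
1  | Kitchen  | 539.72 
2  | Sports   | 1019.05
3  | Sports   | 732.71 
6  | Kitchen  | 460.85 
7  | Kitchen  | 596.83 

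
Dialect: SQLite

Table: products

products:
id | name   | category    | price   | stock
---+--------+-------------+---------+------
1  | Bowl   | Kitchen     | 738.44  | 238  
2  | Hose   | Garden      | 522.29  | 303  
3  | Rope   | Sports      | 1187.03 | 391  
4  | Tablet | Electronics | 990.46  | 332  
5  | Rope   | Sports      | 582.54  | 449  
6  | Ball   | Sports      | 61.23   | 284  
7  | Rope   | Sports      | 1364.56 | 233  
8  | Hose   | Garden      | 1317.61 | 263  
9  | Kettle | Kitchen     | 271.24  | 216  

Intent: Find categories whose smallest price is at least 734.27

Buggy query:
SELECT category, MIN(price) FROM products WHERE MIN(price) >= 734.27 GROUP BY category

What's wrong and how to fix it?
Bug: MIN() in WHERE is a misuse of aggregate

Fix: Use HAVING for the per-group MIN condition

Corrected query:
SELECT category, MIN(price) FROM products GROUP BY category HAVING MIN(price) >= 734.27

Result:
category    | MIN(price)
------------+-----------
Electronics | 990.46    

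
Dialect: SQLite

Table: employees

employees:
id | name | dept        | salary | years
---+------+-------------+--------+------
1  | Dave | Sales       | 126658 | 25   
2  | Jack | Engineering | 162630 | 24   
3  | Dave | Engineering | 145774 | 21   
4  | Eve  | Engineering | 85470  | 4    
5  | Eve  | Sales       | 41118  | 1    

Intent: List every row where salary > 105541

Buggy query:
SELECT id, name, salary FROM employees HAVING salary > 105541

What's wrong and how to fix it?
Bug: HAVING filters the output of aggregation, but this query has no GROUP BY and no aggregate functions, so SQLite rejects it (HAVING clause on a non-aggregate query); the condition here is per row

Fix: Replace HAVING with WHERE since the condition applies to individual rows

Corrected query:
SELECT id, name, salary FROM employees WHERE salary > 105541

Result:
id | name | salary
---+------+-------
1  | Dave | 126658
2  | Jack | 162630
3  | Dave | 145774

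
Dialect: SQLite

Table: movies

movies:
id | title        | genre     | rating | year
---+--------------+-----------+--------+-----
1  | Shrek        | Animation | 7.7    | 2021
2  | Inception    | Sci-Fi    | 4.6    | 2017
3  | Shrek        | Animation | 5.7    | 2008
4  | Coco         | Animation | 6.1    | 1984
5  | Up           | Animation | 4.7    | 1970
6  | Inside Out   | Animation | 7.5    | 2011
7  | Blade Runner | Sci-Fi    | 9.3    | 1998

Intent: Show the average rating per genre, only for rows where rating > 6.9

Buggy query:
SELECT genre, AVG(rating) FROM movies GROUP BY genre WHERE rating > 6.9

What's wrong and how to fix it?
Bug: WHERE cannot follow GROUP BY

Fix: Place WHERE between FROM and GROUP BY

Corrected query:
SELECT genre, AVG(rating) FROM movies WHERE rating > 6.9 GROUP BY genre

Result:
genre     | AVG(rating)
----------+------------
Animation | 7.6        
Sci-Fi    | 9.3        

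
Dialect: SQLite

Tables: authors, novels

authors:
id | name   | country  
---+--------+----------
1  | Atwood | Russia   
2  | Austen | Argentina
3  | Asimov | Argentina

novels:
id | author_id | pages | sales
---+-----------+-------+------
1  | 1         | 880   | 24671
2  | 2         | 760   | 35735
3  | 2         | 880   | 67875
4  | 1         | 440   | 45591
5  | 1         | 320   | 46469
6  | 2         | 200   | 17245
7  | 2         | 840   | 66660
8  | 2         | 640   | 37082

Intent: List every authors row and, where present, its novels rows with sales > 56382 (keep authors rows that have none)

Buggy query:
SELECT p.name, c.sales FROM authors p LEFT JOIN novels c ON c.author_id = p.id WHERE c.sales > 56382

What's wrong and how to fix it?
Bug: Filtering c.sales in WHERE discards the NULL rows produced by LEFT JOIN, turning it into an inner join

Fix: Put 'c.sales > 56382' in the JOIN's ON clause instead of WHERE

Corrected query:
SELECT p.name, c.sales FROM authors p LEFT JOIN novels c ON c.author_id = p.id AND c.sales > 56382

Result:
name   | sales
-------+------
Atwood | NULL 
Austen | 66660
Austen | 67875
Asimov | NULL 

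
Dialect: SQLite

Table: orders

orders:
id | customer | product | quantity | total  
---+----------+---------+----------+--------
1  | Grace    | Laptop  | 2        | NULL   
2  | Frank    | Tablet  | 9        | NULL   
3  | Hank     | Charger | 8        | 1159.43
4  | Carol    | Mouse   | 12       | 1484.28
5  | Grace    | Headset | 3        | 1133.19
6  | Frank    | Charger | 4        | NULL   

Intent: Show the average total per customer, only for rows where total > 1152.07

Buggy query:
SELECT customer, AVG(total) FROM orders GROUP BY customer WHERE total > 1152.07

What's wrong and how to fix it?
Bug: Row-level WHERE must come before GROUP BY in the clause order

Fix: Place WHERE between FROM and GROUP BY

Corrected query:
SELECT customer, AVG(total) FROM orders WHERE total > 1152.07 GROUP BY customer

Result:
customer | AVG(total)
---------+-----------
Carol    | 1484.28   
Hank     | 1159.43   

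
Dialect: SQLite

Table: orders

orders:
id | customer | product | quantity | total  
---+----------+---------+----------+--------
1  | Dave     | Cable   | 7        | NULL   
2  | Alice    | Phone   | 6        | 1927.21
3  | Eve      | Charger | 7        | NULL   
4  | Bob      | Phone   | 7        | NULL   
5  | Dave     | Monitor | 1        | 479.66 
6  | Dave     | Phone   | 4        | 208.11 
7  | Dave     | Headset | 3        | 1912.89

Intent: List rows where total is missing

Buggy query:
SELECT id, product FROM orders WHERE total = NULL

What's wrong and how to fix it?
Bug: '= NULL' is always unknown in SQL three-valued logic, so no rows match

Fix: Replace '= NULL' with 'IS NULL'

Corrected query:
SELECT id, product FROM orders WHERE total IS NULL

Result:
id | product
---+--------
1  | Cable  
3  | Charger
4  | Phone  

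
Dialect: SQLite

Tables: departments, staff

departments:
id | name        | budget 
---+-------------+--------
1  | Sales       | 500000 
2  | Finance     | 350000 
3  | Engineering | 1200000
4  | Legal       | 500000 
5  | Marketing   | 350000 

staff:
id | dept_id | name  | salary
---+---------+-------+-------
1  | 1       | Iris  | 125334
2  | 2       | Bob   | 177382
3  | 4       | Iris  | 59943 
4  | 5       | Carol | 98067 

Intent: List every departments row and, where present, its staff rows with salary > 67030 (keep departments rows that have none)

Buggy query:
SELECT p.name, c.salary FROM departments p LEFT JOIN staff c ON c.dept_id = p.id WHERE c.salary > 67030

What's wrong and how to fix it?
Bug: Filtering c.salary in WHERE discards the NULL rows produced by LEFT JOIN, turning it into an inner join

Fix: Move the right-table condition into the ON clause so unmatched parents are kept

Corrected query:
SELECT p.name, c.salary FROM departments p LEFT JOIN staff c ON c.dept_id = p.id AND c.salary > 67030

Result:
name        | salary
------------+-------
Sales       | 125334
Finance     | 177382
Engineering | NULL  
Legal       | NULL  
Marketing   | 98067 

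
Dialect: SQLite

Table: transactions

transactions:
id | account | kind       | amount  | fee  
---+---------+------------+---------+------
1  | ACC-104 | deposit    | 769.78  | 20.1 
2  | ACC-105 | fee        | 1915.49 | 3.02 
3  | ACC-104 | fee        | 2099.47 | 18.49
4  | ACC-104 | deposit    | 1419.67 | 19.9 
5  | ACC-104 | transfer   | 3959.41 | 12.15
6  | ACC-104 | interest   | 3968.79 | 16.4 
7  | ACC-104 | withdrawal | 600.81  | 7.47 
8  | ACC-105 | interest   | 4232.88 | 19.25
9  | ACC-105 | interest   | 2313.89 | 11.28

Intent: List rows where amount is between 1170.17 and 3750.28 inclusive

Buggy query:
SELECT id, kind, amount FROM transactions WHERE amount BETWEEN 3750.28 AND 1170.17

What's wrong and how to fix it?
Bug: BETWEEN expects the lower bound first; with 3750.28 AND 1170.17 the range is empty

Fix: Swap the bounds so the smaller value comes first

Corrected query:
SELECT id, kind, amount FROM transactions WHERE amount BETWEEN 1170.17 AND 3750.28

Result:
id | kind     | amount 
---+----------+--------
2  | fee      | 1915.49
3  | fee      | 2099.47
4  | deposit  | 1419.67
9  | interest | 2313.89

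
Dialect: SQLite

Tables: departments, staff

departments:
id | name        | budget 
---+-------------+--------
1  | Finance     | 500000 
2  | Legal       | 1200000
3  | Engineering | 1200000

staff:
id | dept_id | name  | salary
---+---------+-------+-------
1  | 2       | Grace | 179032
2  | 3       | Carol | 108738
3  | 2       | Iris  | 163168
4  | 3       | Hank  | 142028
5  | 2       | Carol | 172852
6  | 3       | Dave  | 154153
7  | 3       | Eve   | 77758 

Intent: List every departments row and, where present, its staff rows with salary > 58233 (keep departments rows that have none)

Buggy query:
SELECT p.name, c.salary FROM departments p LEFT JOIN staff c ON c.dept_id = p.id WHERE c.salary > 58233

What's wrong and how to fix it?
Bug: Filtering c.salary in WHERE discards the NULL rows produced by LEFT JOIN, turning it into an inner join

Fix: Put 'c.salary > 58233' in the JOIN's ON clause instead of WHERE

Corrected query:
SELECT p.name, c.salary FROM departments p LEFT JOIN staff c ON c.dept_id = p.id AND c.salary > 58233

Result:
name        | salary
------------+-------
Finance     | NULL  
Legal       | 163168
Legal       | 172852
Legal       | 179032
Engineering | 77758 
Engineering | 108738
Engineering | 142028
Engineering | 154153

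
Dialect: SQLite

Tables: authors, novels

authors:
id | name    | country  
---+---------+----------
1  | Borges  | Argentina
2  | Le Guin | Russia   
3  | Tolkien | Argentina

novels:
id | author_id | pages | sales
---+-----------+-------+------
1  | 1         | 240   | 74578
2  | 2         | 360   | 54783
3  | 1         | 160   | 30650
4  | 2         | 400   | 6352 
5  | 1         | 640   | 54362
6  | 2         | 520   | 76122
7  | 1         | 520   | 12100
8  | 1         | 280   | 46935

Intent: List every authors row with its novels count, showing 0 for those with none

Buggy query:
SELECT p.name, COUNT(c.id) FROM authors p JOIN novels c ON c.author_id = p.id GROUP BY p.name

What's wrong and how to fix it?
Bug: INNER JOIN drops authors rows that have no matching novels rows

Fix: Use LEFT JOIN so parents without children still appear (COUNT(c.id) gives 0)

Corrected query:
SELECT p.name, COUNT(c.id) FROM authors p LEFT JOIN novels c ON c.author_id = p.id GROUP BY p.name

Result:
name    | COUNT(c.id)
--------+------------
Borges  | 5          
Le Guin | 3          
Tolkien | 0          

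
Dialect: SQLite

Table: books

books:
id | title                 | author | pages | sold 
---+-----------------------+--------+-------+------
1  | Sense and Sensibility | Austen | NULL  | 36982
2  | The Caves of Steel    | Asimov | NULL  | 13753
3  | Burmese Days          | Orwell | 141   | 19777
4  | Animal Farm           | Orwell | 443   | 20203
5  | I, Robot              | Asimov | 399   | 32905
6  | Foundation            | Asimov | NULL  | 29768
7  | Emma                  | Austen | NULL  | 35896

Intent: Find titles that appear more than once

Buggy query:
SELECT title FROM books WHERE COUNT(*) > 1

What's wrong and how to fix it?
Bug: WHERE can't reference COUNT(*); aggregates are computed after WHERE

Fix: GROUP BY title, then filter groups with HAVING COUNT(*) > 1

Corrected query:
SELECT title FROM books GROUP BY title HAVING COUNT(*) > 1

Result:
(no rows)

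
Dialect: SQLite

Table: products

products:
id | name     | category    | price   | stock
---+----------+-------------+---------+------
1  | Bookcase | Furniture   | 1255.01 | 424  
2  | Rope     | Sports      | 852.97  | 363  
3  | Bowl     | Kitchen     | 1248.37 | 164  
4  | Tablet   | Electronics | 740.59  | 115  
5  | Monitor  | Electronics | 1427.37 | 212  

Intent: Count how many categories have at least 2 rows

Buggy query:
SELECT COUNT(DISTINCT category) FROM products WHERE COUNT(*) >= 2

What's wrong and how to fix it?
Bug: COUNT(*) cannot appear in WHERE; the per-group count doesn't exist yet

Fix: Use a subquery that GROUPs and filters with HAVING, then count its rows

Corrected query:
SELECT COUNT(*) FROM (SELECT category FROM products GROUP BY category HAVING COUNT(*) >= 2)

Result:
COUNT(*)
--------
1       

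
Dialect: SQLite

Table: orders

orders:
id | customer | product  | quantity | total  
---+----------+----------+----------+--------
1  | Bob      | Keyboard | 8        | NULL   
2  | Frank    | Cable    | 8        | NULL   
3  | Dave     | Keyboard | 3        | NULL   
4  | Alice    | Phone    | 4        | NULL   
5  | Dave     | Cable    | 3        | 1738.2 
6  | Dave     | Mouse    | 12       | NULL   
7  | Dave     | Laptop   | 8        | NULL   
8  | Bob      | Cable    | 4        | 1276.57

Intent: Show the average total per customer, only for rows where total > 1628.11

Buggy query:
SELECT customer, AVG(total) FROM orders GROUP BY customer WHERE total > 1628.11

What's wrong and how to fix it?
Bug: Row-level WHERE must come before GROUP BY in the clause order

Fix: Place WHERE between FROM and GROUP BY

Corrected query:
SELECT customer, AVG(total) FROM orders WHERE total > 1628.11 GROUP BY customer

Result:
customer | AVG(total)
---------+-----------
Dave     | 1738.2    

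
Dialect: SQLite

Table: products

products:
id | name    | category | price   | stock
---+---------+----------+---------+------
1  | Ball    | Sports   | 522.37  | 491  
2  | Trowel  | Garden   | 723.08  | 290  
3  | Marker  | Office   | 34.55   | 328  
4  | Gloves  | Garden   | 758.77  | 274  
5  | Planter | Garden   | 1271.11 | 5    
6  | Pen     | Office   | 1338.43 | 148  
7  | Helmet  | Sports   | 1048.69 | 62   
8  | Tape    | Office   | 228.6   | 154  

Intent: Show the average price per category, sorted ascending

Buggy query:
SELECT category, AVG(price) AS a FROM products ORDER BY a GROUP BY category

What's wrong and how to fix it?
Bug: GROUP BY must precede ORDER BY

Fix: Move ORDER BY to the end, after GROUP BY

Corrected query:
SELECT category, AVG(price) AS a FROM products GROUP BY category ORDER BY a

Result:
category | a         
---------+-----------
Office   | 533.86    
Sports   | 785.53    
Garden   | 917.653333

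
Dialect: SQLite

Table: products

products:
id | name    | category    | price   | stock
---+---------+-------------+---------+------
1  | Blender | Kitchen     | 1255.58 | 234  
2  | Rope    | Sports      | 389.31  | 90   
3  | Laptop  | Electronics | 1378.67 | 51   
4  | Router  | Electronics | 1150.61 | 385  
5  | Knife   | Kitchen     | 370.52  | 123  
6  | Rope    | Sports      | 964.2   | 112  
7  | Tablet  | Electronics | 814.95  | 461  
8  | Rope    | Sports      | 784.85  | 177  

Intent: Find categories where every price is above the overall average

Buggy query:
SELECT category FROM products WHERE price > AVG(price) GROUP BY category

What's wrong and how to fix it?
Bug: AVG() is an aggregate; it can't sit directly in WHERE

Fix: Compute the overall average in a scalar subquery and compare each group's MIN against it in HAVING

Corrected query:
SELECT category FROM products GROUP BY category HAVING MIN(price) > (SELECT AVG(price) FROM products)

Result:
(no rows)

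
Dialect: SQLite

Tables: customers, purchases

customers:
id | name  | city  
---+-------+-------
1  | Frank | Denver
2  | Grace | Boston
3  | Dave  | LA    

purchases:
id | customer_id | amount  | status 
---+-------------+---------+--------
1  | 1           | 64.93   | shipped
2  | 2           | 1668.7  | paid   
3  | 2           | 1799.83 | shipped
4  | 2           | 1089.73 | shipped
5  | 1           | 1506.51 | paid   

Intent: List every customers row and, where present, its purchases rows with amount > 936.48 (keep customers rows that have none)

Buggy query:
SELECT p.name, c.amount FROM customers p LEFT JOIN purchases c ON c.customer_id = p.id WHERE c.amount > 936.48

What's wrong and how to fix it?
Bug: A WHERE condition on the right-hand table after LEFT JOIN drops unmatched parents

Fix: Put 'c.amount > 936.48' in the JOIN's ON clause instead of WHERE

Corrected query:
SELECT p.name, c.amount FROM customers p LEFT JOIN purchases c ON c.customer_id = p.id AND c.amount > 936.48

Result:
name  | amount 
------+--------
Frank | 1506.51
Grace | 1089.73
Grace | 1668.7 
Grace | 1799.83
Dave  | NULL   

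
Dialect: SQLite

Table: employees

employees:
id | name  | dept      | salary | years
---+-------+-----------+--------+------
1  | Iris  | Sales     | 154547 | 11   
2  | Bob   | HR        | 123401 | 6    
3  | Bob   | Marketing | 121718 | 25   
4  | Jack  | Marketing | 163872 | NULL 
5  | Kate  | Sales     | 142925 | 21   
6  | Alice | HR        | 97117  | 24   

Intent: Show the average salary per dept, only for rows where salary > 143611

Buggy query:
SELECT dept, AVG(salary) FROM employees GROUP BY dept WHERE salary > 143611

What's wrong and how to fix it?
Bug: WHERE cannot follow GROUP BY

Fix: Place WHERE between FROM and GROUP BY

Corrected query:
SELECT dept, AVG(salary) FROM employees WHERE salary > 143611 GROUP BY dept

Result:
dept      | AVG(salary)
----------+------------
Marketing | 163872     
Sales     | 154547     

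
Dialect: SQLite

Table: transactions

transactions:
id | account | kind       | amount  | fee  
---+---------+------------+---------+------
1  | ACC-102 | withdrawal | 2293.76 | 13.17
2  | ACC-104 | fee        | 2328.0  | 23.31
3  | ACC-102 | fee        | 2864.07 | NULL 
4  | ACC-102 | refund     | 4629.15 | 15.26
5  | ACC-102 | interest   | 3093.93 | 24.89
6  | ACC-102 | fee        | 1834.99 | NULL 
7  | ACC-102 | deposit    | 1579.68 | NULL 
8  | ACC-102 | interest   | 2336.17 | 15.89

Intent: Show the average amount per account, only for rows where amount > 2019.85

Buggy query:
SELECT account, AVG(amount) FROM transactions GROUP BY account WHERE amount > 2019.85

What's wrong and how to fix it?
Bug: Row-level WHERE must come before GROUP BY in the clause order

Fix: Place WHERE between FROM and GROUP BY

Corrected query:
SELECT account, AVG(amount) FROM transactions WHERE amount > 2019.85 GROUP BY account

Result:
account | AVG(amount)
--------+------------
ACC-102 | 3043.416   
ACC-104 | 2328       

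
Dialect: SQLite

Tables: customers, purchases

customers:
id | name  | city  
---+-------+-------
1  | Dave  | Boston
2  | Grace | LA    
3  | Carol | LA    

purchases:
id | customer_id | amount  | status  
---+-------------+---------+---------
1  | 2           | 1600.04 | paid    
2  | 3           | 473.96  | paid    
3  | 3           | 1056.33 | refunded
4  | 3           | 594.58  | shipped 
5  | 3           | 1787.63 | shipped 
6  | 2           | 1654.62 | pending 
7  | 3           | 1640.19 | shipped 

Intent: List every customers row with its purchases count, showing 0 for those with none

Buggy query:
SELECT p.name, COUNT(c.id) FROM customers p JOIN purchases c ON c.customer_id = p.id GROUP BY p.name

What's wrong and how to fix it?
Bug: An inner join excludes parents with zero children

Fix: Switch to LEFT JOIN to retain unmatched parent rows

Corrected query:
SELECT p.name, COUNT(c.id) FROM customers p LEFT JOIN purchases c ON c.customer_id = p.id GROUP BY p.name

Result:
name  | COUNT(c.id)
------+------------
Carol | 5          
Dave  | 0          
Grace | 2          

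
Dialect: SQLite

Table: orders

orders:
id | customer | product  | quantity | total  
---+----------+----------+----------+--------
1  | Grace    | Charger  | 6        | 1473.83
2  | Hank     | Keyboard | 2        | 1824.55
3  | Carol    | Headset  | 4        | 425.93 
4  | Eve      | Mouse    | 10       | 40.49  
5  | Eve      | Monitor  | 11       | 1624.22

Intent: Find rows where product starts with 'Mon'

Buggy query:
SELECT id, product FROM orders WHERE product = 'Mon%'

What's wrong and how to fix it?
Bug: '=' compares the literal string including the % character; pattern matching needs LIKE

Fix: Replace '=' with LIKE so 'Mon%' is treated as a pattern

Corrected query:
SELECT id, product FROM orders WHERE product LIKE 'Mon%'

Result:
id | product
---+--------
5  | Monitor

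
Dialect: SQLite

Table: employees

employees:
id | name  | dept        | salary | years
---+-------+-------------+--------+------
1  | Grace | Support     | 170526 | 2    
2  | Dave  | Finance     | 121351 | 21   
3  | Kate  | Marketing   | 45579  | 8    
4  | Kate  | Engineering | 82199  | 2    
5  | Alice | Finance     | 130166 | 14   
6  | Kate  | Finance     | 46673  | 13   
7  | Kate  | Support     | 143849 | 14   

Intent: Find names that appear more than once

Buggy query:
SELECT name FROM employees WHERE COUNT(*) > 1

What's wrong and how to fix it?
Bug: WHERE can't reference COUNT(*); aggregates are computed after WHERE

Fix: GROUP BY name, then filter groups with HAVING COUNT(*) > 1

Corrected query:
SELECT name FROM employees GROUP BY name HAVING COUNT(*) > 1

Result:
name
----
Kate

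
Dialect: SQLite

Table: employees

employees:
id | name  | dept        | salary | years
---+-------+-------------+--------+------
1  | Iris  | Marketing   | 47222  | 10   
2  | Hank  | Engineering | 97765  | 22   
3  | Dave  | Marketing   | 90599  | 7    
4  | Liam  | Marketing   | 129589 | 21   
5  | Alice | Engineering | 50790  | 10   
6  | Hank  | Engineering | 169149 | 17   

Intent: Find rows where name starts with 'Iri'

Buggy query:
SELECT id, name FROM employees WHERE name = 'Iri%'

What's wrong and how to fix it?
Bug: Wildcards only work with LIKE; '=' treats '%' as a literal character

Fix: Replace '=' with LIKE so 'Iri%' is treated as a pattern

Corrected query:
SELECT id, name FROM employees WHERE name LIKE 'Iri%'

Result:
id | name
---+-----
1  | Iris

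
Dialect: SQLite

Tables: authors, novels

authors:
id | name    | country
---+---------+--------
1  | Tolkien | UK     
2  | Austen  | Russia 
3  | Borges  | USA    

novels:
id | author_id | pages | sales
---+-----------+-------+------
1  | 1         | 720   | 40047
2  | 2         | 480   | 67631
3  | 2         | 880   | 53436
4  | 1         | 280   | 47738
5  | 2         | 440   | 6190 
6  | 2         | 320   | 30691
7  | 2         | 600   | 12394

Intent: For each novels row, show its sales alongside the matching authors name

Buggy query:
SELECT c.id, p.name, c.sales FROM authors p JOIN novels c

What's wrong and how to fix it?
Bug: Missing join condition: each novels row is matched to all authors rows instead of just its own

Fix: Add ON c.author_id = p.id to the JOIN

Corrected query:
SELECT c.id, p.name, c.sales FROM authors p JOIN novels c ON c.author_id = p.id

Result:
id | name    | sales
---+---------+------
1  | Tolkien | 40047
2  | Austen  | 67631
3  | Austen  | 53436
4  | Tolkien | 47738
5  | Austen  | 6190 
6  | Austen  | 30691
7  | Austen  | 12394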